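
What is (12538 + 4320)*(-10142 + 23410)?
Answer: 223671944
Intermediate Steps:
(12538 + 4320)*(-10142 + 23410) = 16858*13268 = 223671944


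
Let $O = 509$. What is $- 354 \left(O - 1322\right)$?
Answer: $287802$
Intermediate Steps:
$- 354 \left(O - 1322\right) = - 354 \left(509 - 1322\right) = \left(-354\right) \left(-813\right) = 287802$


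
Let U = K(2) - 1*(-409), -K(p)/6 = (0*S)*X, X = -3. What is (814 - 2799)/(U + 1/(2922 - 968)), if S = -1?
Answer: -3878690/799187 ≈ -4.8533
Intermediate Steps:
K(p) = 0 (K(p) = -6*0*(-1)*(-3) = -0*(-3) = -6*0 = 0)
U = 409 (U = 0 - 1*(-409) = 0 + 409 = 409)
(814 - 2799)/(U + 1/(2922 - 968)) = (814 - 2799)/(409 + 1/(2922 - 968)) = -1985/(409 + 1/1954) = -1985/799187/1954 = -1985*1954/799187 = -3878690/799187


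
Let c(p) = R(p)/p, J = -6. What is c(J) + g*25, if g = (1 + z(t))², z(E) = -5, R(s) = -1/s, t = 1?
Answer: 14399/36 ≈ 399.97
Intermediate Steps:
c(p) = -1/p² (c(p) = (-1/p)/p = -1/p²)
g = 16 (g = (1 - 5)² = (-4)² = 16)
c(J) + g*25 = -1/(-6)² + 16*25 = -1*1/36 + 400 = -1/36 + 400 = 14399/36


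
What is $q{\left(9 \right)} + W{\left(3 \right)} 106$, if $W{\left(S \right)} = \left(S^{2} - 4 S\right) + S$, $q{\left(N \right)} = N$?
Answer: $9$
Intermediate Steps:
$W{\left(S \right)} = S^{2} - 3 S$
$q{\left(9 \right)} + W{\left(3 \right)} 106 = 9 + 3 \left(-3 + 3\right) 106 = 9 + 3 \cdot 0 \cdot 106 = 9 + 0 \cdot 106 = 9 + 0 = 9$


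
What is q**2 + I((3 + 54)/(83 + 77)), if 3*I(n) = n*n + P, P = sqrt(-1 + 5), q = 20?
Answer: 30774449/76800 ≈ 400.71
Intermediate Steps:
P = 2 (P = sqrt(4) = 2)
I(n) = 2/3 + n**2/3 (I(n) = (n*n + 2)/3 = (n**2 + 2)/3 = (2 + n**2)/3 = 2/3 + n**2/3)
q**2 + I((3 + 54)/(83 + 77)) = 20**2 + (2/3 + ((3 + 54)/(83 + 77))**2/3) = 400 + (2/3 + (57/160)**2/3) = 400 + (2/3 + (1/3)*(3249/25600)) = 400 + (2/3 + 1083/25600) = 400 + 54449/76800 = 30774449/76800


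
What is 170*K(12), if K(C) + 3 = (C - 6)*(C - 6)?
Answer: 5610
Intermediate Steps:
K(C) = -3 + (-6 + C)² (K(C) = -3 + (C - 6)*(C - 6) = -3 + (-6 + C)*(-6 + C) = -3 + (-6 + C)²)
170*K(12) = 170*(-3 + (-6 + 12)²) = 170*(-3 + 6²) = 170*(-3 + 36) = 170*33 = 5610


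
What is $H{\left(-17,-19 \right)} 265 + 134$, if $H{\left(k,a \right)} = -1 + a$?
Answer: $-5166$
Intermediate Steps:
$H{\left(-17,-19 \right)} 265 + 134 = \left(-1 - 19\right) 265 + 134 = \left(-20\right) 265 + 134 = -5300 + 134 = -5166$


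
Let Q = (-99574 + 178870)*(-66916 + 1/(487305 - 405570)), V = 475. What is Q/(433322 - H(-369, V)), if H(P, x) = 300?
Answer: -72283316286944/5898842195 ≈ -12254.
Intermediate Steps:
Q = -144566632573888/27245 (Q = 79296*(-66916 + 1/81735) = 79296*(-5469379259/81735) = -144566632573888/27245 ≈ -5.3062e+9)
Q/(433322 - H(-369, V)) = -144566632573888/(27245*(433322 - 1*300)) = -144566632573888/(27245*(433322 - 300)) = -144566632573888/27245/433022 = -144566632573888/27245*1/433022 = -72283316286944/5898842195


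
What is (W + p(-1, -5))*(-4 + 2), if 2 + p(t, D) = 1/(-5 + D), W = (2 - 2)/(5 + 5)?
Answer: 21/5 ≈ 4.2000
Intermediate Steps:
W = 0 (W = 0/10 = 0*(1/10) = 0)
p(t, D) = -2 + 1/(-5 + D)
(W + p(-1, -5))*(-4 + 2) = (0 + (11 - 2*(-5))/(-5 - 5))*(-4 + 2) = (0 + (11 + 10)/(-10))*(-2) = (0 - 1/10*21)*(-2) = (0 - 21/10)*(-2) = -21/10*(-2) = 21/5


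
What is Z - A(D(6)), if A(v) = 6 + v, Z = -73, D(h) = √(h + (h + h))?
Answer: -79 - 3*√2 ≈ -83.243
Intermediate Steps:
D(h) = √3*√h (D(h) = √(h + 2*h) = √(3*h) = √3*√h)
Z - A(D(6)) = -73 - (6 + √3*√6) = -73 - (6 + 3*√2) = -73 + (-6 - 3*√2) = -79 - 3*√2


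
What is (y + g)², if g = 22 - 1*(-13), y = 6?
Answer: 1681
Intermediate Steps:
g = 35 (g = 22 + 13 = 35)
(y + g)² = (6 + 35)² = 41² = 1681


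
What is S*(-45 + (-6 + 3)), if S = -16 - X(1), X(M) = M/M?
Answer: 816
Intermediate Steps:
X(M) = 1
S = -17 (S = -16 - 1*1 = -16 - 1 = -17)
S*(-45 + (-6 + 3)) = -17*(-45 + (-6 + 3)) = -17*(-45 - 3) = -17*(-48) = 816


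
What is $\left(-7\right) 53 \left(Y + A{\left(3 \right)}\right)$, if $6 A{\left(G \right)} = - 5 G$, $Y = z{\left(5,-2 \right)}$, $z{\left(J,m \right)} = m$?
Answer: $\frac{3339}{2} \approx 1669.5$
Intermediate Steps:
$Y = -2$
$A{\left(G \right)} = - \frac{5 G}{6}$ ($A{\left(G \right)} = \frac{\left(-5\right) G}{6} = - \frac{5 G}{6}$)
$\left(-7\right) 53 \left(Y + A{\left(3 \right)}\right) = \left(-7\right) 53 \left(-2 - \frac{5}{2}\right) = - 371 \left(-2 - \frac{5}{2}\right) = \left(-371\right) \left(- \frac{9}{2}\right) = \frac{3339}{2}$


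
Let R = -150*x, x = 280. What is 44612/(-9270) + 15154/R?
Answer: -33569693/6489000 ≈ -5.1733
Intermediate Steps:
R = -42000 (R = -150*280 = -42000)
44612/(-9270) + 15154/R = 44612/(-9270) + 15154/(-42000) = 44612*(-1/9270) + 15154*(-1/42000) = -22306/4635 - 7577/21000 = -33569693/6489000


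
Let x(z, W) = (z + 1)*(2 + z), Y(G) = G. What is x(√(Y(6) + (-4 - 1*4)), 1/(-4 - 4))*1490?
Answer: 4470*I*√2 ≈ 6321.5*I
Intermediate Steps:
x(z, W) = (1 + z)*(2 + z)
x(√(Y(6) + (-4 - 1*4)), 1/(-4 - 4))*1490 = (2 + (√(6 + (-4 - 1*4)))² + 3*√(6 + (-4 - 1*4)))*1490 = (2 + (√(6 + (-4 - 4)))² + 3*√(6 + (-4 - 4)))*1490 = (2 + (√(6 - 8))² + 3*√(6 - 8))*1490 = (2 + (√(-2))² + 3*√(-2))*1490 = (2 + (I*√2)² + 3*(I*√2))*1490 = (2 - 2 + 3*I*√2)*1490 = (3*I*√2)*1490 = 4470*I*√2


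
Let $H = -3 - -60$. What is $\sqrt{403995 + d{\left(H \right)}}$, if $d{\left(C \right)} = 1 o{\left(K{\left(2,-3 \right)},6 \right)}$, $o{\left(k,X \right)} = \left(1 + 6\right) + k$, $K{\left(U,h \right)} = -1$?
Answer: $3 \sqrt{44889} \approx 635.61$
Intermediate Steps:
$H = 57$ ($H = -3 + 60 = 57$)
$o{\left(k,X \right)} = 7 + k$
$d{\left(C \right)} = 6$ ($d{\left(C \right)} = 1 \left(7 - 1\right) = 1 \cdot 6 = 6$)
$\sqrt{403995 + d{\left(H \right)}} = \sqrt{403995 + 6} = \sqrt{404001} = 3 \sqrt{44889}$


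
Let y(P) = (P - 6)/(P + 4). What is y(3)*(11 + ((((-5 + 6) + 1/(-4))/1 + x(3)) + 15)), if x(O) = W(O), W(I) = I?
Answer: -51/4 ≈ -12.750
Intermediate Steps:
x(O) = O
y(P) = (-6 + P)/(4 + P)
y(3)*(11 + ((((-5 + 6) + 1/(-4))/1 + x(3)) + 15)) = ((-6 + 3)/(4 + 3))*(11 + ((((-5 + 6) + 1/(-4))/1 + 3) + 15)) = (-3/7)*(11 + (((1 - 1/4)*1 + 3) + 15)) = ((1/7)*(-3))*(11 + (((3/4)*1 + 3) + 15)) = -3*(11 + ((3/4 + 3) + 15))/7 = -3*(11 + (15/4 + 15))/7 = -3*(11 + 75/4)/7 = -3/7*119/4 = -51/4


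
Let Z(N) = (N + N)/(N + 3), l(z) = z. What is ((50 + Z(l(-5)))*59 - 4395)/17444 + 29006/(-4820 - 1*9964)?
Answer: -9338969/4605216 ≈ -2.0279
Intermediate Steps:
Z(N) = 2*N/(3 + N) (Z(N) = (2*N)/(3 + N) = 2*N/(3 + N))
((50 + Z(l(-5)))*59 - 4395)/17444 + 29006/(-4820 - 1*9964) = ((50 + 2*(-5)/(3 - 5))*59 - 4395)/17444 + 29006/(-4820 - 1*9964) = ((50 + 2*(-5)/(-2))*59 - 4395)*(1/17444) + 29006/(-4820 - 9964) = ((50 + 2*(-5)*(-½))*59 - 4395)*(1/17444) + 29006/(-14784) = ((50 + 5)*59 - 4395)*(1/17444) + 29006*(-1/14784) = (55*59 - 4395)*(1/17444) - 14503/7392 = (3245 - 4395)*(1/17444) - 14503/7392 = -1150*1/17444 - 14503/7392 = -575/8722 - 14503/7392 = -9338969/4605216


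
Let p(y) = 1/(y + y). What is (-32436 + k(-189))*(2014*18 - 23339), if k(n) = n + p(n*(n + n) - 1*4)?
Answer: -60191747820587/142876 ≈ -4.2129e+8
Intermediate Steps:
p(y) = 1/(2*y)
k(n) = n + 1/(2*(-4 + 2*n**2)) (k(n) = n + 1/(2*(n*(n + n) - 1*4)) = n + 1/(2*(n*(2*n) - 4)) = n + 1/(2*(2*n**2 - 4)) = n + 1/(2*(-4 + 2*n**2)))
(-32436 + k(-189))*(2014*18 - 23339) = (-32436 + (1/4 - 189*(-2 + (-189)**2))/(-2 + (-189)**2))*(2014*18 - 23339) = (-32436 + (1/4 - 189*(-2 + 35721))/(-2 + 35721))*(36252 - 23339) = (-32436 + (1/4 - 189*35719)/35719)*12913 = (-32436 + (1/4 - 6750891)/35719)*12913 = (-32436 + (1/35719)*(-27003563/4))*12913 = (-32436 - 27003563/142876)*12913 = -4661329499/142876*12913 = -60191747820587/142876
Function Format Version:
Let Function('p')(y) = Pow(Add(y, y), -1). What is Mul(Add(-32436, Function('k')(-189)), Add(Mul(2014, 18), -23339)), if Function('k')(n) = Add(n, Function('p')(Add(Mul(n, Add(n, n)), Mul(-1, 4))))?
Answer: Rational(-60191747820587, 142876) ≈ -4.2129e+8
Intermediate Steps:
Function('p')(y) = Mul(Rational(1, 2), Pow(y, -1)) (Function('p')(y) = Pow(Mul(2, y), -1) = Mul(Rational(1, 2), Pow(y, -1)))
Function('k')(n) = Add(n, Mul(Rational(1, 2), Pow(Add(-4, Mul(2, Pow(n, 2))), -1))) (Function('k')(n) = Add(n, Mul(Rational(1, 2), Pow(Add(Mul(n, Add(n, n)), Mul(-1, 4)), -1))) = Add(n, Mul(Rational(1, 2), Pow(Add(Mul(n, Mul(2, n)), -4), -1))) = Add(n, Mul(Rational(1, 2), Pow(Add(Mul(2, Pow(n, 2)), -4), -1))) = Add(n, Mul(Rational(1, 2), Pow(Add(-4, Mul(2, Pow(n, 2))), -1))))
Mul(Add(-32436, Function('k')(-189)), Add(Mul(2014, 18), -23339)) = Mul(Add(-32436, Mul(Pow(Add(-2, Pow(-189, 2)), -1), Add(Rational(1, 4), Mul(-189, Add(-2, Pow(-189, 2)))))), Add(Mul(2014, 18), -23339)) = Mul(Add(-32436, Mul(Pow(Add(-2, 35721), -1), Add(Rational(1, 4), Mul(-189, Add(-2, 35721))))), Add(36252, -23339)) = Mul(Add(-32436, Mul(Pow(35719, -1), Add(Rational(1, 4), Mul(-189, 35719)))), 12913) = Mul(Add(-32436, Mul(Rational(1, 35719), Add(Rational(1, 4), -6750891))), 12913) = Mul(Add(-32436, Mul(Rational(1, 35719), Rational(-27003563, 4))), 12913) = Mul(Add(-32436, Rational(-27003563, 142876)), 12913) = Mul(Rational(-4661329499, 142876), 12913) = Rational(-60191747820587, 142876)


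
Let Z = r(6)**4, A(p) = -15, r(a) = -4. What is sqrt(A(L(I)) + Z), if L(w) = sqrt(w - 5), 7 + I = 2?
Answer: sqrt(241) ≈ 15.524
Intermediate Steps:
I = -5 (I = -7 + 2 = -5)
L(w) = sqrt(-5 + w)
Z = 256 (Z = (-4)**4 = 256)
sqrt(A(L(I)) + Z) = sqrt(-15 + 256) = sqrt(241)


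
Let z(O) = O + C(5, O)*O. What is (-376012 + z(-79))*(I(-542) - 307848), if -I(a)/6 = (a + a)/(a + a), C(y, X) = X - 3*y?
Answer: 113494994910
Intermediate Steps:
z(O) = O + O*(-15 + O) (z(O) = O + (O - 3*5)*O = O + (O - 15)*O = O + (-15 + O)*O = O + O*(-15 + O))
I(a) = -6 (I(a) = -6*(a + a)/(a + a) = -6*2*a/(2*a) = -6*2*a*1/(2*a) = -6*1 = -6)
(-376012 + z(-79))*(I(-542) - 307848) = (-376012 - 79*(-14 - 79))*(-6 - 307848) = (-376012 - 79*(-93))*(-307854) = (-376012 + 7347)*(-307854) = -368665*(-307854) = 113494994910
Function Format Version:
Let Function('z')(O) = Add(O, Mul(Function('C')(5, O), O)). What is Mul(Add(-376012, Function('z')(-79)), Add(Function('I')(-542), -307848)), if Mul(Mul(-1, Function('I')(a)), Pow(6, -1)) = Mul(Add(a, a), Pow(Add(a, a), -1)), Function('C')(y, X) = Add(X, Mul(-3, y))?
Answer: 113494994910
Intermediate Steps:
Function('z')(O) = Add(O, Mul(O, Add(-15, O))) (Function('z')(O) = Add(O, Mul(Add(O, Mul(-3, 5)), O)) = Add(O, Mul(Add(O, -15), O)) = Add(O, Mul(Add(-15, O), O)) = Add(O, Mul(O, Add(-15, O))))
Function('I')(a) = -6 (Function('I')(a) = Mul(-6, Mul(Add(a, a), Pow(Add(a, a), -1))) = Mul(-6, Mul(Mul(2, a), Pow(Mul(2, a), -1))) = Mul(-6, Mul(Mul(2, a), Mul(Rational(1, 2), Pow(a, -1)))) = Mul(-6, 1) = -6)
Mul(Add(-376012, Function('z')(-79)), Add(Function('I')(-542), -307848)) = Mul(Add(-376012, Mul(-79, Add(-14, -79))), Add(-6, -307848)) = Mul(Add(-376012, Mul(-79, -93)), -307854) = Mul(Add(-376012, 7347), -307854) = Mul(-368665, -307854) = 113494994910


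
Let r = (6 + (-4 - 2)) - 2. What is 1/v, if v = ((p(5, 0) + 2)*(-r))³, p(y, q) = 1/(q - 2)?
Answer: 1/27 ≈ 0.037037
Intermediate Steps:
p(y, q) = 1/(-2 + q)
r = -2 (r = (6 - 6) - 2 = 0 - 2 = -2)
v = 27 (v = ((1/(-2 + 0) + 2)*(-1*(-2)))³ = ((1/(-2) + 2)*2)³ = ((-½ + 2)*2)³ = ((3/2)*2)³ = 3³ = 27)
1/v = 1/27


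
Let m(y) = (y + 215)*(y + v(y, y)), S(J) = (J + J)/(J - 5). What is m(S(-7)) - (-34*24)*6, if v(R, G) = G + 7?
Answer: 62222/9 ≈ 6913.6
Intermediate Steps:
S(J) = 2*J/(-5 + J) (S(J) = (2*J)/(-5 + J) = 2*J/(-5 + J))
v(R, G) = 7 + G
m(y) = (7 + 2*y)*(215 + y) (m(y) = (y + 215)*(y + (7 + y)) = (215 + y)*(7 + 2*y) = (7 + 2*y)*(215 + y))
m(S(-7)) - (-34*24)*6 = (1505 + 2*(2*(-7)/(-5 - 7))**2 + 437*(2*(-7)/(-5 - 7))) - (-34*24)*6 = (1505 + 2*(2*(-7)/(-12))**2 + 437*(2*(-7)/(-12))) - (-816)*6 = (1505 + 2*(2*(-7)*(-1/12))**2 + 437*(2*(-7)*(-1/12))) - 1*(-4896) = (1505 + 2*(7/6)**2 + 437*(7/6)) + 4896 = (1505 + 2*(49/36) + 3059/6) + 4896 = (1505 + 49/18 + 3059/6) + 4896 = 18158/9 + 4896 = 62222/9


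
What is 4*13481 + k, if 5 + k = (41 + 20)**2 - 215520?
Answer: -157880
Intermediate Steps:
k = -211804 (k = -5 + ((41 + 20)**2 - 215520) = -5 + (61**2 - 215520) = -5 + (3721 - 215520) = -5 - 211799 = -211804)
4*13481 + k = 4*13481 - 211804 = 53924 - 211804 = -157880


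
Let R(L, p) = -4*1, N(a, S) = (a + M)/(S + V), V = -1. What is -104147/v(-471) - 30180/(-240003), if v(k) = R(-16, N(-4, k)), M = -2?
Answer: 8331904387/320004 ≈ 26037.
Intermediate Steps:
N(a, S) = (-2 + a)/(-1 + S) (N(a, S) = (a - 2)/(S - 1) = (-2 + a)/(-1 + S))
R(L, p) = -4
v(k) = -4
-104147/v(-471) - 30180/(-240003) = -104147/(-4) - 30180/(-240003) = -104147*(-1/4) - 30180*(-1/240003) = 104147/4 + 10060/80001 = 8331904387/320004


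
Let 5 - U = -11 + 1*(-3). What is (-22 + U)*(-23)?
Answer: 69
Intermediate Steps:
U = 19 (U = 5 - (-11 + 1*(-3)) = 5 - (-11 - 3) = 5 - 1*(-14) = 5 + 14 = 19)
(-22 + U)*(-23) = (-22 + 19)*(-23) = -3*(-23) = 69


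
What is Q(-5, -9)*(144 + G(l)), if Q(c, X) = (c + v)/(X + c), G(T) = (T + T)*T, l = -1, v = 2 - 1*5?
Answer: 584/7 ≈ 83.429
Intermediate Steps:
v = -3 (v = 2 - 5 = -3)
G(T) = 2*T**2 (G(T) = (2*T)*T = 2*T**2)
Q(c, X) = (-3 + c)/(X + c) (Q(c, X) = (c - 3)/(X + c) = (-3 + c)/(X + c))
Q(-5, -9)*(144 + G(l)) = ((-3 - 5)/(-9 - 5))*(144 + 2*(-1)**2) = (-8/(-14))*(144 + 2*1) = (-1/14*(-8))*(144 + 2) = (4/7)*146 = 584/7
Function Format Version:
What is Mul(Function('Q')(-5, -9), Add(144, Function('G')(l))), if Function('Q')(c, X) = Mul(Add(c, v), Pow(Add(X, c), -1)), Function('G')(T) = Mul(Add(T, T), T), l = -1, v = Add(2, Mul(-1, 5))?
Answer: Rational(584, 7) ≈ 83.429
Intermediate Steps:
v = -3 (v = Add(2, -5) = -3)
Function('G')(T) = Mul(2, Pow(T, 2)) (Function('G')(T) = Mul(Mul(2, T), T) = Mul(2, Pow(T, 2)))
Function('Q')(c, X) = Mul(Pow(Add(X, c), -1), Add(-3, c)) (Function('Q')(c, X) = Mul(Add(c, -3), Pow(Add(X, c), -1)) = Mul(Add(-3, c), Pow(Add(X, c), -1)) = Mul(Pow(Add(X, c), -1), Add(-3, c)))
Mul(Function('Q')(-5, -9), Add(144, Function('G')(l))) = Mul(Mul(Pow(Add(-9, -5), -1), Add(-3, -5)), Add(144, Mul(2, Pow(-1, 2)))) = Mul(Mul(Pow(-14, -1), -8), Add(144, Mul(2, 1))) = Mul(Mul(Rational(-1, 14), -8), Add(144, 2)) = Mul(Rational(4, 7), 146) = Rational(584, 7)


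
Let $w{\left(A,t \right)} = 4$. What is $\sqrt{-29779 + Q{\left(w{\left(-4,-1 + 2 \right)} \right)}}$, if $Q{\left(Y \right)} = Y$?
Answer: $5 i \sqrt{1191} \approx 172.55 i$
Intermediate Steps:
$\sqrt{-29779 + Q{\left(w{\left(-4,-1 + 2 \right)} \right)}} = \sqrt{-29779 + 4} = \sqrt{-29775} = 5 i \sqrt{1191}$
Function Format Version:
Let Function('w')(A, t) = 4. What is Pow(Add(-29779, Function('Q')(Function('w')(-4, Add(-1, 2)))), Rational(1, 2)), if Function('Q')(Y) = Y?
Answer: Mul(5, I, Pow(1191, Rational(1, 2))) ≈ Mul(172.55, I)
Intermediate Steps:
Pow(Add(-29779, Function('Q')(Function('w')(-4, Add(-1, 2)))), Rational(1, 2)) = Pow(Add(-29779, 4), Rational(1, 2)) = Pow(-29775, Rational(1, 2)) = Mul(5, I, Pow(1191, Rational(1, 2)))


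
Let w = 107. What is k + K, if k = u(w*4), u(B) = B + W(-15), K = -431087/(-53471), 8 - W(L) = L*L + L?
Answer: 12515533/53471 ≈ 234.06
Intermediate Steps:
W(L) = 8 - L - L² (W(L) = 8 - (L*L + L) = 8 - (L² + L) = 8 - (L + L²) = 8 + (-L - L²) = 8 - L - L²)
K = 431087/53471 (K = -431087*(-1/53471) = 431087/53471 ≈ 8.0621)
u(B) = -202 + B (u(B) = B + (8 - 1*(-15) - 1*(-15)²) = B + (8 + 15 - 1*225) = B + (8 + 15 - 225) = B - 202 = -202 + B)
k = 226 (k = -202 + 107*4 = -202 + 428 = 226)
k + K = 226 + 431087/53471 = 12515533/53471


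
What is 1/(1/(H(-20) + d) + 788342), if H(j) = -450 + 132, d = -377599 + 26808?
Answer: 351109/276793971277 ≈ 1.2685e-6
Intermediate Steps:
d = -350791
H(j) = -318
1/(1/(H(-20) + d) + 788342) = 1/(1/(-318 - 350791) + 788342) = 1/(1/(-351109) + 788342) = 1/(-1/351109 + 788342) = 1/(276793971277/351109) = 351109/276793971277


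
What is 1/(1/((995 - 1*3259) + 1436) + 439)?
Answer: 828/363491 ≈ 0.0022779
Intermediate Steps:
1/(1/((995 - 1*3259) + 1436) + 439) = 1/(1/((995 - 3259) + 1436) + 439) = 1/(1/(-2264 + 1436) + 439) = 1/(1/(-828) + 439) = 1/(-1/828 + 439) = 1/(363491/828) = 828/363491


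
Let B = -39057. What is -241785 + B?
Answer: -280842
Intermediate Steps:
-241785 + B = -241785 - 39057 = -280842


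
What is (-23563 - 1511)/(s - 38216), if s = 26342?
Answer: 4179/1979 ≈ 2.1117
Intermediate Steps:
(-23563 - 1511)/(s - 38216) = (-23563 - 1511)/(26342 - 38216) = -25074/(-11874) = -25074*(-1/11874) = 4179/1979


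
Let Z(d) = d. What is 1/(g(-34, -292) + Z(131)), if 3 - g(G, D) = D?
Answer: 1/426 ≈ 0.0023474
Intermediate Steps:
g(G, D) = 3 - D
1/(g(-34, -292) + Z(131)) = 1/((3 - 1*(-292)) + 131) = 1/((3 + 292) + 131) = 1/(295 + 131) = 1/426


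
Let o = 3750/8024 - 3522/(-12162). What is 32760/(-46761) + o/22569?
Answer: -154164892451909/220062566006844 ≈ -0.70055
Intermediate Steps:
o = 6155669/8132324 (o = 3750*(1/8024) - 3522*(-1/12162) = 1875/4012 + 587/2027 = 6155669/8132324 ≈ 0.75694)
32760/(-46761) + o/22569 = 32760/(-46761) + (6155669/8132324)/22569 = 32760*(-1/46761) + (6155669/8132324)*(1/22569) = -840/1199 + 6155669/183538420356 = -154164892451909/220062566006844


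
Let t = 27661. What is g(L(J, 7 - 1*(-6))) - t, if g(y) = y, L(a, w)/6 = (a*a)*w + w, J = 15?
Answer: -10033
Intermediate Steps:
L(a, w) = 6*w + 6*w*a² (L(a, w) = 6*((a*a)*w + w) = 6*(a²*w + w) = 6*(w*a² + w) = 6*(w + w*a²) = 6*w + 6*w*a²)
g(L(J, 7 - 1*(-6))) - t = 6*(7 - 1*(-6))*(1 + 15²) - 1*27661 = 6*(7 + 6)*(1 + 225) - 27661 = 6*13*226 - 27661 = 17628 - 27661 = -10033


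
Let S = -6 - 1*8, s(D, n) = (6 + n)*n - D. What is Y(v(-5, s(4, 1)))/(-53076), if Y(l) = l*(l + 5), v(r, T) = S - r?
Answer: -3/4423 ≈ -0.00067827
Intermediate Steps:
s(D, n) = -D + n*(6 + n) (s(D, n) = n*(6 + n) - D = -D + n*(6 + n))
S = -14 (S = -6 - 8 = -14)
v(r, T) = -14 - r
Y(l) = l*(5 + l)
Y(v(-5, s(4, 1)))/(-53076) = ((-14 - 1*(-5))*(5 + (-14 - 1*(-5))))/(-53076) = ((-14 + 5)*(5 + (-14 + 5)))*(-1/53076) = -9*(5 - 9)*(-1/53076) = -9*(-4)*(-1/53076) = 36*(-1/53076) = -3/4423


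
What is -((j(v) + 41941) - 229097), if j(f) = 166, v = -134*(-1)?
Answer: 186990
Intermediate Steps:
v = 134
-((j(v) + 41941) - 229097) = -((166 + 41941) - 229097) = -(42107 - 229097) = -1*(-186990) = 186990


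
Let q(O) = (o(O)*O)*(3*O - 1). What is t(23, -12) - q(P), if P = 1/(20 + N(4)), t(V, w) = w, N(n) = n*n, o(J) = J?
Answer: -186613/15552 ≈ -11.999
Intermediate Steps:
N(n) = n²
P = 1/36 (P = 1/(20 + 4²) = 1/(20 + 16) = 1/36 ≈ 0.027778)
q(O) = O²*(-1 + 3*O) (q(O) = (O*O)*(3*O - 1) = O²*(-1 + 3*O))
t(23, -12) - q(P) = -12 - (1/36)²*(-1 + 3*(1/36)) = -12 - (-1 + 1/12)/1296 = -12 - (-11)/(1296*12) = -12 - 1*(-11/15552) = -12 + 11/15552 = -186613/15552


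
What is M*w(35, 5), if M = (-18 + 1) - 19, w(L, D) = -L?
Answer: 1260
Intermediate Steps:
M = -36 (M = -17 - 19 = -36)
M*w(35, 5) = -(-36)*35 = -36*(-35) = 1260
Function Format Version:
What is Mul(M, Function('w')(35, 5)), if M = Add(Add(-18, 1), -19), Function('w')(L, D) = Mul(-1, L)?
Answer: 1260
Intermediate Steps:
M = -36 (M = Add(-17, -19) = -36)
Mul(M, Function('w')(35, 5)) = Mul(-36, Mul(-1, 35)) = Mul(-36, -35) = 1260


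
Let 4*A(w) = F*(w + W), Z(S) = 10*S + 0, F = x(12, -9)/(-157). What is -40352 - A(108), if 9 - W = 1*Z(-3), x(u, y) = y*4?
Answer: -6336587/157 ≈ -40360.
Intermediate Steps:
x(u, y) = 4*y
F = 36/157 (F = (4*(-9))/(-157) = -36*(-1/157) = 36/157 ≈ 0.22930)
Z(S) = 10*S
W = 39 (W = 9 - 10*(-3) = 9 - (-30) = 9 - 1*(-30) = 9 + 30 = 39)
A(w) = 351/157 + 9*w/157 (A(w) = (36*(w + 39)/157)/4 = (36*(39 + w)/157)/4 = (1404/157 + 36*w/157)/4 = 351/157 + 9*w/157)
-40352 - A(108) = -40352 - (351/157 + (9/157)*108) = -40352 - (351/157 + 972/157) = -40352 - 1*1323/157 = -40352 - 1323/157 = -6336587/157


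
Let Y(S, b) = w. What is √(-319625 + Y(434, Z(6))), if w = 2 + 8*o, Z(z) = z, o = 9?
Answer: I*√319551 ≈ 565.29*I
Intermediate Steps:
w = 74 (w = 2 + 8*9 = 2 + 72 = 74)
Y(S, b) = 74
√(-319625 + Y(434, Z(6))) = √(-319625 + 74) = √(-319551) = I*√319551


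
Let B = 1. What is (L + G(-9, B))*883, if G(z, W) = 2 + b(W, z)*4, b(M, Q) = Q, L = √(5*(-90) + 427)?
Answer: -30022 + 883*I*√23 ≈ -30022.0 + 4234.7*I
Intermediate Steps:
L = I*√23 (L = √(-450 + 427) = √(-23) = I*√23 ≈ 4.7958*I)
G(z, W) = 2 + 4*z (G(z, W) = 2 + z*4 = 2 + 4*z)
(L + G(-9, B))*883 = (I*√23 + (2 + 4*(-9)))*883 = (I*√23 + (2 - 36))*883 = (I*√23 - 34)*883 = (-34 + I*√23)*883 = -30022 + 883*I*√23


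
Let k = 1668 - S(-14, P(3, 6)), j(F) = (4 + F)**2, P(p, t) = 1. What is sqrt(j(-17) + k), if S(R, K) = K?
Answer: 6*sqrt(51) ≈ 42.849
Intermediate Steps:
k = 1667 (k = 1668 - 1*1 = 1668 - 1 = 1667)
sqrt(j(-17) + k) = sqrt((4 - 17)**2 + 1667) = sqrt((-13)**2 + 1667) = sqrt(169 + 1667) = sqrt(1836) = 6*sqrt(51)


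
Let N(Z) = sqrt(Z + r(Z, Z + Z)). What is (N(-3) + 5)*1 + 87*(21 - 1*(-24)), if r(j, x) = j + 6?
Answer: 3920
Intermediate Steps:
r(j, x) = 6 + j
N(Z) = sqrt(6 + 2*Z) (N(Z) = sqrt(Z + (6 + Z)) = sqrt(6 + 2*Z))
(N(-3) + 5)*1 + 87*(21 - 1*(-24)) = (sqrt(6 + 2*(-3)) + 5)*1 + 87*(21 - 1*(-24)) = (sqrt(6 - 6) + 5)*1 + 87*(21 + 24) = (sqrt(0) + 5)*1 + 87*45 = (0 + 5)*1 + 3915 = 5*1 + 3915 = 5 + 3915 = 3920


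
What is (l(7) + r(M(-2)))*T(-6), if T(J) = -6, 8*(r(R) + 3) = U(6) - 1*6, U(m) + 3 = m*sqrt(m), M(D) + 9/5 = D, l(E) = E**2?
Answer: -1077/4 - 9*sqrt(6)/2 ≈ -280.27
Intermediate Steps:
M(D) = -9/5 + D
U(m) = -3 + m**(3/2) (U(m) = -3 + m*sqrt(m) = -3 + m**(3/2))
r(R) = -33/8 + 3*sqrt(6)/4 (r(R) = -3 + ((-3 + 6**(3/2)) - 1*6)/8 = -3 + ((-3 + 6*sqrt(6)) - 6)/8 = -3 + (-9 + 6*sqrt(6))/8 = -3 + (-9/8 + 3*sqrt(6)/4) = -33/8 + 3*sqrt(6)/4)
(l(7) + r(M(-2)))*T(-6) = (7**2 + (-33/8 + 3*sqrt(6)/4))*(-6) = (49 + (-33/8 + 3*sqrt(6)/4))*(-6) = (359/8 + 3*sqrt(6)/4)*(-6) = -1077/4 - 9*sqrt(6)/2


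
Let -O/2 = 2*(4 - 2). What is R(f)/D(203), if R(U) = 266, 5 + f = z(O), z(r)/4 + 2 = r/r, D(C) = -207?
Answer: -266/207 ≈ -1.2850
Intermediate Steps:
O = -8 (O = -4*(4 - 2) = -4*2 = -2*4 = -8)
z(r) = -4 (z(r) = -8 + 4*(r/r) = -8 + 4*1 = -8 + 4 = -4)
f = -9 (f = -5 - 4 = -9)
R(f)/D(203) = 266/(-207) = 266*(-1/207) = -266/207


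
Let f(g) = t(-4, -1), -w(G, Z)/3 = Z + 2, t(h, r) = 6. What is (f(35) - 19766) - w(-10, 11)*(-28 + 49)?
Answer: -18941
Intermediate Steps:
w(G, Z) = -6 - 3*Z (w(G, Z) = -3*(Z + 2) = -3*(2 + Z) = -6 - 3*Z)
f(g) = 6
(f(35) - 19766) - w(-10, 11)*(-28 + 49) = (6 - 19766) - (-6 - 3*11)*(-28 + 49) = -19760 - (-6 - 33)*21 = -19760 - (-39)*21 = -19760 - 1*(-819) = -19760 + 819 = -18941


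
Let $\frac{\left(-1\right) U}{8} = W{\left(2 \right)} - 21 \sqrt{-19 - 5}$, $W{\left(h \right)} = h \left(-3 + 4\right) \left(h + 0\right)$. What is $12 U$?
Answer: $-384 + 4032 i \sqrt{6} \approx -384.0 + 9876.3 i$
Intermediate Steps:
$W{\left(h \right)} = h^{2}$ ($W{\left(h \right)} = h 1 h = h h = h^{2}$)
$U = -32 + 336 i \sqrt{6}$ ($U = - 8 \left(2^{2} - 21 \sqrt{-19 - 5}\right) = - 8 \left(4 - 21 \sqrt{-24}\right) = - 8 \left(4 - 21 \cdot 2 i \sqrt{6}\right) = - 8 \left(4 - 42 i \sqrt{6}\right) = -32 + 336 i \sqrt{6} \approx -32.0 + 823.03 i$)
$12 U = 12 \left(-32 + 336 i \sqrt{6}\right) = -384 + 4032 i \sqrt{6}$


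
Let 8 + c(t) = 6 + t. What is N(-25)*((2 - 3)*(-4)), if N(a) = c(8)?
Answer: 24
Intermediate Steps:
c(t) = -2 + t (c(t) = -8 + (6 + t) = -2 + t)
N(a) = 6 (N(a) = -2 + 8 = 6)
N(-25)*((2 - 3)*(-4)) = 6*((2 - 3)*(-4)) = 6*(-1*(-4)) = 6*4 = 24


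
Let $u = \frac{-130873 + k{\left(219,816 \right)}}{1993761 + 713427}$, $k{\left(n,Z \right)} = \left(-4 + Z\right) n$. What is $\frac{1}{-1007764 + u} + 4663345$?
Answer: $\frac{12722568423697577377}{2728206560677} \approx 4.6633 \cdot 10^{6}$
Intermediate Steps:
$k{\left(n,Z \right)} = n \left(-4 + Z\right)$
$u = \frac{46955}{2707188}$ ($u = \frac{-130873 + 219 \left(-4 + 816\right)}{1993761 + 713427} = \frac{-130873 + 219 \cdot 812}{2707188} = \left(-130873 + 177828\right) \frac{1}{2707188} = 46955 \cdot \frac{1}{2707188} = \frac{46955}{2707188} \approx 0.017345$)
$\frac{1}{-1007764 + u} + 4663345 = \frac{1}{-1007764 + \frac{46955}{2707188}} + 4663345 = \frac{1}{- \frac{2728206560677}{2707188}} + 4663345 = - \frac{2707188}{2728206560677} + 4663345 = \frac{12722568423697577377}{2728206560677}$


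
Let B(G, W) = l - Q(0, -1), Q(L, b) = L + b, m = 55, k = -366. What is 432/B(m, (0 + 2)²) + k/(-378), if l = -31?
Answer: -4231/315 ≈ -13.432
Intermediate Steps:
B(G, W) = -30 (B(G, W) = -31 - (0 - 1) = -31 - 1*(-1) = -31 + 1 = -30)
432/B(m, (0 + 2)²) + k/(-378) = 432/(-30) - 366/(-378) = 432*(-1/30) - 366*(-1/378) = -72/5 + 61/63 = -4231/315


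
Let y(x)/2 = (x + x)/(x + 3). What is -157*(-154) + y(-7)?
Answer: 24185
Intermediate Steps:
y(x) = 4*x/(3 + x) (y(x) = 2*((x + x)/(x + 3)) = 2*((2*x)/(3 + x)) = 2*(2*x/(3 + x)) = 4*x/(3 + x))
-157*(-154) + y(-7) = -157*(-154) + 4*(-7)/(3 - 7) = 24178 + 4*(-7)/(-4) = 24178 + 4*(-7)*(-1/4) = 24178 + 7 = 24185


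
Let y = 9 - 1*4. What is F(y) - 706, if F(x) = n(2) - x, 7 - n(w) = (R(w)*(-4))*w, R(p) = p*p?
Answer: -672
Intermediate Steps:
R(p) = p²
n(w) = 7 + 4*w³ (n(w) = 7 - w²*(-4)*w = 7 - (-4*w²)*w = 7 - (-4)*w³ = 7 + 4*w³)
y = 5 (y = 9 - 4 = 5)
F(x) = 39 - x (F(x) = (7 + 4*2³) - x = (7 + 4*8) - x = (7 + 32) - x = 39 - x)
F(y) - 706 = (39 - 1*5) - 706 = (39 - 5) - 706 = 34 - 706 = -672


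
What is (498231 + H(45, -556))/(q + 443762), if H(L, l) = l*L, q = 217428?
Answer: 473211/661190 ≈ 0.71570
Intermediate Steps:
H(L, l) = L*l
(498231 + H(45, -556))/(q + 443762) = (498231 + 45*(-556))/(217428 + 443762) = (498231 - 25020)/661190 = 473211*(1/661190) = 473211/661190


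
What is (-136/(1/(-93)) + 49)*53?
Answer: 672941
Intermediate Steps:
(-136/(1/(-93)) + 49)*53 = (-136/(-1/93) + 49)*53 = (-136*(-93) + 49)*53 = (12648 + 49)*53 = 12697*53 = 672941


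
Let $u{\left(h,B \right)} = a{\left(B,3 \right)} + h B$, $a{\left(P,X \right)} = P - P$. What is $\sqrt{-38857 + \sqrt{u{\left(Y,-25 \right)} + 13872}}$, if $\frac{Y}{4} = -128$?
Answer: $\sqrt{-38857 + 4 \sqrt{1667}} \approx 196.71 i$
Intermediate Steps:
$Y = -512$ ($Y = 4 \left(-128\right) = -512$)
$a{\left(P,X \right)} = 0$
$u{\left(h,B \right)} = B h$ ($u{\left(h,B \right)} = 0 + h B = 0 + B h = B h$)
$\sqrt{-38857 + \sqrt{u{\left(Y,-25 \right)} + 13872}} = \sqrt{-38857 + \sqrt{\left(-25\right) \left(-512\right) + 13872}} = \sqrt{-38857 + \sqrt{12800 + 13872}} = \sqrt{-38857 + \sqrt{26672}} = \sqrt{-38857 + 4 \sqrt{1667}}$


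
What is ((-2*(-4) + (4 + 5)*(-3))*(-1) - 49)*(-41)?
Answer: 1230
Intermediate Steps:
((-2*(-4) + (4 + 5)*(-3))*(-1) - 49)*(-41) = ((8 + 9*(-3))*(-1) - 49)*(-41) = ((8 - 27)*(-1) - 49)*(-41) = (-19*(-1) - 49)*(-41) = (19 - 49)*(-41) = -30*(-41) = 1230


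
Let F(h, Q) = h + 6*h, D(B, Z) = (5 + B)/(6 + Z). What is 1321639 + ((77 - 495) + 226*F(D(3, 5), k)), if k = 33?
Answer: 14546087/11 ≈ 1.3224e+6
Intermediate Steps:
D(B, Z) = (5 + B)/(6 + Z)
F(h, Q) = 7*h
1321639 + ((77 - 495) + 226*F(D(3, 5), k)) = 1321639 + ((77 - 495) + 226*(7*((5 + 3)/(6 + 5)))) = 1321639 + (-418 + 226*(7*(8/11))) = 1321639 + (-418 + 226*(56/11)) = 1321639 + (-418 + 12656/11) = 1321639 + 8058/11 = 14546087/11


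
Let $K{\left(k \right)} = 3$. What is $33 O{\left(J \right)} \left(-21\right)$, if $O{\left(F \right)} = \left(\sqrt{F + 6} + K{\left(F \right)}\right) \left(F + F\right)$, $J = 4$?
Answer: $-16632 - 5544 \sqrt{10} \approx -34164.0$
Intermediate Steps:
$O{\left(F \right)} = 2 F \left(3 + \sqrt{6 + F}\right)$ ($O{\left(F \right)} = \left(\sqrt{F + 6} + 3\right) \left(F + F\right) = \left(\sqrt{6 + F} + 3\right) 2 F = \left(3 + \sqrt{6 + F}\right) 2 F = 2 F \left(3 + \sqrt{6 + F}\right)$)
$33 O{\left(J \right)} \left(-21\right) = 33 \cdot 2 \cdot 4 \left(3 + \sqrt{6 + 4}\right) \left(-21\right) = 33 \cdot 2 \cdot 4 \left(3 + \sqrt{10}\right) \left(-21\right) = 33 \left(24 + 8 \sqrt{10}\right) \left(-21\right) = \left(792 + 264 \sqrt{10}\right) \left(-21\right) = -16632 - 5544 \sqrt{10}$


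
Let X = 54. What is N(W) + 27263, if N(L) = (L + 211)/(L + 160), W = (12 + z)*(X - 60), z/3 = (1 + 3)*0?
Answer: 2399283/88 ≈ 27265.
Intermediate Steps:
z = 0 (z = 3*((1 + 3)*0) = 3*(4*0) = 3*0 = 0)
W = -72 (W = (12 + 0)*(54 - 60) = 12*(-6) = -72)
N(L) = (211 + L)/(160 + L)
N(W) + 27263 = (211 - 72)/(160 - 72) + 27263 = 139/88 + 27263 = 2399283/88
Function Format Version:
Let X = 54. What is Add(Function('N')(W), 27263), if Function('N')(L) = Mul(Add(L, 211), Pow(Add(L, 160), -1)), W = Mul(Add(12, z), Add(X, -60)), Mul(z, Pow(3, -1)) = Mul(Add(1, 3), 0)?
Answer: Rational(2399283, 88) ≈ 27265.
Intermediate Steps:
z = 0 (z = Mul(3, Mul(Add(1, 3), 0)) = Mul(3, Mul(4, 0)) = Mul(3, 0) = 0)
W = -72 (W = Mul(Add(12, 0), Add(54, -60)) = Mul(12, -6) = -72)
Function('N')(L) = Mul(Pow(Add(160, L), -1), Add(211, L)) (Function('N')(L) = Mul(Add(211, L), Pow(Add(160, L), -1)) = Mul(Pow(Add(160, L), -1), Add(211, L)))
Add(Function('N')(W), 27263) = Add(Mul(Pow(Add(160, -72), -1), Add(211, -72)), 27263) = Add(Mul(Pow(88, -1), 139), 27263) = Add(Mul(Rational(1, 88), 139), 27263) = Add(Rational(139, 88), 27263) = Rational(2399283, 88)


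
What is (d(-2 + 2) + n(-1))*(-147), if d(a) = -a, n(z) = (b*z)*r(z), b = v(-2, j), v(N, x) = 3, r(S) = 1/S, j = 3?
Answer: -441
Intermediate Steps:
b = 3
n(z) = 3 (n(z) = (3*z)/z = 3)
(d(-2 + 2) + n(-1))*(-147) = (-(-2 + 2) + 3)*(-147) = (-1*0 + 3)*(-147) = (0 + 3)*(-147) = 3*(-147) = -441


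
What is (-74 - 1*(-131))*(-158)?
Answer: -9006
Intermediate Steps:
(-74 - 1*(-131))*(-158) = (-74 + 131)*(-158) = 57*(-158) = -9006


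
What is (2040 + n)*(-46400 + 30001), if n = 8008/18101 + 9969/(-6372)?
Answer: -55890478818577/1671588 ≈ -3.3436e+7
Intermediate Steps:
n = -43140631/38446524 (n = 8008*(1/18101) + 9969*(-1/6372) = 8008/18101 - 3323/2124 = -43140631/38446524 ≈ -1.1221)
(2040 + n)*(-46400 + 30001) = (2040 - 43140631/38446524)*(-46400 + 30001) = (78387768329/38446524)*(-16399) = -55890478818577/1671588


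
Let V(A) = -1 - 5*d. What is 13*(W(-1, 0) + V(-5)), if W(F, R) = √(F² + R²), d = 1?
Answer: -65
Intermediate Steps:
V(A) = -6 (V(A) = -1 - 5*1 = -1 - 5 = -6)
13*(W(-1, 0) + V(-5)) = 13*(√((-1)² + 0²) - 6) = 13*(√(1 + 0) - 6) = 13*(√1 - 6) = 13*(1 - 6) = 13*(-5) = -65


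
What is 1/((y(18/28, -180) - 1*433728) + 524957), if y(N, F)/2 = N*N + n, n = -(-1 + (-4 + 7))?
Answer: 98/8940131 ≈ 1.0962e-5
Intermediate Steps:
n = -2 (n = -(-1 + 3) = -1*2 = -2)
y(N, F) = -4 + 2*N**2 (y(N, F) = 2*(N*N - 2) = 2*(N**2 - 2) = 2*(-2 + N**2) = -4 + 2*N**2)
1/((y(18/28, -180) - 1*433728) + 524957) = 1/(((-4 + 2*(18/28)**2) - 1*433728) + 524957) = 1/(((-4 + 2*(18*(1/28))**2) - 433728) + 524957) = 1/(((-4 + 2*(9/14)**2) - 433728) + 524957) = 1/(((-4 + 2*(81/196)) - 433728) + 524957) = 1/(((-4 + 81/98) - 433728) + 524957) = 1/((-311/98 - 433728) + 524957) = 1/(-42505655/98 + 524957) = 1/(8940131/98) = 98/8940131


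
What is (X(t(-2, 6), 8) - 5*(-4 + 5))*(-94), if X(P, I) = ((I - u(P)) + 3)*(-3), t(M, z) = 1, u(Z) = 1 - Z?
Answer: 3572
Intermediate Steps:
X(P, I) = -6 - 3*I - 3*P (X(P, I) = ((I - (1 - P)) + 3)*(-3) = ((I + (-1 + P)) + 3)*(-3) = ((-1 + I + P) + 3)*(-3) = (2 + I + P)*(-3) = -6 - 3*I - 3*P)
(X(t(-2, 6), 8) - 5*(-4 + 5))*(-94) = ((-6 - 3*8 - 3*1) - 5*(-4 + 5))*(-94) = ((-6 - 24 - 3) - 5*1)*(-94) = (-33 - 5)*(-94) = -38*(-94) = 3572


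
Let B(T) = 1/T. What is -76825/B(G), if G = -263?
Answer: 20204975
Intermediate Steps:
-76825/B(G) = -76825/(1/(-263)) = -76825/(-1/263) = -76825*(-263) = 20204975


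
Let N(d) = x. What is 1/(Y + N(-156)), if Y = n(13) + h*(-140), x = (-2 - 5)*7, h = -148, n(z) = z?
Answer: 1/20684 ≈ 4.8347e-5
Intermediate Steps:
x = -49 (x = -7*7 = -49)
N(d) = -49
Y = 20733 (Y = 13 - 148*(-140) = 13 + 20720 = 20733)
1/(Y + N(-156)) = 1/(20733 - 49) = 1/20684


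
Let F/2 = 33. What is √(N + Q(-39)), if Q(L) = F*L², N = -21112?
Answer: √79274 ≈ 281.56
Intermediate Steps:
F = 66 (F = 2*33 = 66)
Q(L) = 66*L²
√(N + Q(-39)) = √(-21112 + 66*(-39)²) = √(-21112 + 66*1521) = √(-21112 + 100386) = √79274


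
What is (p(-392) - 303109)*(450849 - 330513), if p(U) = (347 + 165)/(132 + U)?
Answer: -2370885503568/65 ≈ -3.6475e+10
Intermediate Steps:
p(U) = 512/(132 + U)
(p(-392) - 303109)*(450849 - 330513) = (512/(132 - 392) - 303109)*(450849 - 330513) = (512/(-260) - 303109)*120336 = (512*(-1/260) - 303109)*120336 = (-128/65 - 303109)*120336 = -19702213/65*120336 = -2370885503568/65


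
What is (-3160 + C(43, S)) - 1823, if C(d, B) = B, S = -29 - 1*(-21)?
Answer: -4991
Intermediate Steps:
S = -8 (S = -29 + 21 = -8)
(-3160 + C(43, S)) - 1823 = (-3160 - 8) - 1823 = -3168 - 1823 = -4991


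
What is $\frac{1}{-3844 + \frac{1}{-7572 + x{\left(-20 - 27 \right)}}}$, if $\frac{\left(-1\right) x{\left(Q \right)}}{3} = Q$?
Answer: $- \frac{7431}{28564765} \approx -0.00026015$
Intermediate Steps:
$x{\left(Q \right)} = - 3 Q$
$\frac{1}{-3844 + \frac{1}{-7572 + x{\left(-20 - 27 \right)}}} = \frac{1}{-3844 + \frac{1}{-7572 - 3 \left(-20 - 27\right)}} = \frac{1}{-3844 + \frac{1}{-7572 - -141}} = \frac{1}{-3844 + \frac{1}{-7572 + 141}} = \frac{1}{-3844 + \frac{1}{-7431}} = \frac{1}{-3844 - \frac{1}{7431}} = \frac{1}{- \frac{28564765}{7431}} = - \frac{7431}{28564765}$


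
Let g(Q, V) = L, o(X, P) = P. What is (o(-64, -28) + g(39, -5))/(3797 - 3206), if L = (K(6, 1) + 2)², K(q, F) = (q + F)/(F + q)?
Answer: -19/591 ≈ -0.032149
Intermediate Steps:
K(q, F) = 1 (K(q, F) = (F + q)/(F + q) = 1)
L = 9 (L = (1 + 2)² = 3² = 9)
g(Q, V) = 9
(o(-64, -28) + g(39, -5))/(3797 - 3206) = (-28 + 9)/(3797 - 3206) = -19/591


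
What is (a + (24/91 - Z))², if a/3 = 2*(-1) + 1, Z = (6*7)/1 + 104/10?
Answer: 629357569/207025 ≈ 3040.0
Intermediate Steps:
Z = 262/5 (Z = 42*1 + 104*(⅒) = 42 + 52/5 = 262/5 ≈ 52.400)
a = -3 (a = 3*(2*(-1) + 1) = 3*(-2 + 1) = 3*(-1) = -3)
(a + (24/91 - Z))² = (-3 + (24/91 - 1*262/5))² = (-3 + (24*(1/91) - 262/5))² = (-3 + (24/91 - 262/5))² = (-3 - 23722/455)² = (-25087/455)² = 629357569/207025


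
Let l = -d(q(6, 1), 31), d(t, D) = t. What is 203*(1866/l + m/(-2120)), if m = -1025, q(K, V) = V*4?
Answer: -40110973/424 ≈ -94601.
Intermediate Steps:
q(K, V) = 4*V
l = -4 ≈ -4.0000
203*(1866/l + m/(-2120)) = 203*(1866/(-4) - 1025/(-2120)) = 203*(1866*(-1/4) - 1025*(-1/2120)) = 203*(-933/2 + 205/424) = 203*(-197591/424) = -40110973/424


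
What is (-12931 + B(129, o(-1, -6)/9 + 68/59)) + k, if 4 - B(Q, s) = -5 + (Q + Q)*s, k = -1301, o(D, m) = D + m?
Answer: -2534585/177 ≈ -14320.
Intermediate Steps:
B(Q, s) = 9 - 2*Q*s (B(Q, s) = 4 - (-5 + (Q + Q)*s) = 4 - (-5 + (2*Q)*s) = 4 - (-5 + 2*Q*s) = 4 + (5 - 2*Q*s) = 9 - 2*Q*s)
(-12931 + B(129, o(-1, -6)/9 + 68/59)) + k = (-12931 + (9 - 2*129*((-1 - 6)/9 + 68/59))) - 1301 = (-12931 + (9 - 2*129*(-7*⅑ + 68*(1/59)))) - 1301 = (-12931 + (9 - 2*129*(-7/9 + 68/59))) - 1301 = (-12931 + (9 - 2*129*199/531)) - 1301 = (-12931 + (9 - 17114/177)) - 1301 = (-12931 - 15521/177) - 1301 = -2304308/177 - 1301 = -2534585/177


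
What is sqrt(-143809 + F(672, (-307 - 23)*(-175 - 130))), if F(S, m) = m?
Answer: I*sqrt(43159) ≈ 207.75*I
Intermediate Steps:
sqrt(-143809 + F(672, (-307 - 23)*(-175 - 130))) = sqrt(-143809 + (-307 - 23)*(-175 - 130)) = sqrt(-143809 - 330*(-305)) = sqrt(-143809 + 100650) = sqrt(-43159) = I*sqrt(43159)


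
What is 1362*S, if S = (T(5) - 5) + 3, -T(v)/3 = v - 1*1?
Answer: -19068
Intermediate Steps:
T(v) = 3 - 3*v (T(v) = -3*(v - 1*1) = -3*(v - 1) = -3*(-1 + v) = 3 - 3*v)
S = -14 (S = ((3 - 3*5) - 5) + 3 = ((3 - 15) - 5) + 3 = (-12 - 5) + 3 = -17 + 3 = -14)
1362*S = 1362*(-14) = -19068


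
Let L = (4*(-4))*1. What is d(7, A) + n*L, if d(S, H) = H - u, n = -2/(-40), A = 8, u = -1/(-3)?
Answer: 103/15 ≈ 6.8667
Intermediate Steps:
u = ⅓ (u = -1*(-⅓) = ⅓ ≈ 0.33333)
n = 1/20 (n = -2*(-1/40) = 1/20 ≈ 0.050000)
L = -16 (L = -16*1 = -16)
d(S, H) = -⅓ + H (d(S, H) = H - 1*⅓ = H - ⅓ = -⅓ + H)
d(7, A) + n*L = (-⅓ + 8) + (1/20)*(-16) = 23/3 - ⅘ = 103/15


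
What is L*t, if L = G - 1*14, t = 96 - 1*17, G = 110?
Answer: 7584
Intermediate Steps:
t = 79 (t = 96 - 17 = 79)
L = 96 (L = 110 - 1*14 = 110 - 14 = 96)
L*t = 96*79 = 7584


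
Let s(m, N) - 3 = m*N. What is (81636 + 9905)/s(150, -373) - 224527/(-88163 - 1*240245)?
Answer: -17501184659/18373442376 ≈ -0.95253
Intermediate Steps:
s(m, N) = 3 + N*m (s(m, N) = 3 + m*N = 3 + N*m)
(81636 + 9905)/s(150, -373) - 224527/(-88163 - 1*240245) = (81636 + 9905)/(3 - 373*150) - 224527/(-88163 - 1*240245) = 91541/(3 - 55950) - 224527/(-88163 - 240245) = 91541/(-55947) - 224527/(-328408) = 91541*(-1/55947) - 224527*(-1/328408) = -91541/55947 + 224527/328408 = -17501184659/18373442376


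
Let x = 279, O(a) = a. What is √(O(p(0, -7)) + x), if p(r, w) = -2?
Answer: √277 ≈ 16.643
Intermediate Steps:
√(O(p(0, -7)) + x) = √(-2 + 279) = √277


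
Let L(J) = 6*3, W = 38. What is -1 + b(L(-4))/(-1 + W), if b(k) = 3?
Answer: -34/37 ≈ -0.91892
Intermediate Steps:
L(J) = 18
-1 + b(L(-4))/(-1 + W) = -1 + 3/(-1 + 38) = -1 + 3/37 = -34/37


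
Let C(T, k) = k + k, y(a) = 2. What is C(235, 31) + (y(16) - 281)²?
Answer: 77903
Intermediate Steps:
C(T, k) = 2*k
C(235, 31) + (y(16) - 281)² = 2*31 + (2 - 281)² = 62 + (-279)² = 62 + 77841 = 77903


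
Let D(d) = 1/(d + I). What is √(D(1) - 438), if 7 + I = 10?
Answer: I*√1751/2 ≈ 20.922*I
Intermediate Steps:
I = 3 (I = -7 + 10 = 3)
D(d) = 1/(3 + d) (D(d) = 1/(d + 3) = 1/(3 + d))
√(D(1) - 438) = √(1/(3 + 1) - 438) = √(1/4 - 438) = √(¼ - 438) = √(-1751/4) = I*√1751/2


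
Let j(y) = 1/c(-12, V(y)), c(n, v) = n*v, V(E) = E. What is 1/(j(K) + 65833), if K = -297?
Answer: 3564/234628813 ≈ 1.5190e-5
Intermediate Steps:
j(y) = -1/(12*y) (j(y) = 1/(-12*y) = -1/(12*y))
1/(j(K) + 65833) = 1/(-1/12/(-297) + 65833) = 1/(-1/12*(-1/297) + 65833) = 1/(1/3564 + 65833) = 1/(234628813/3564) = 3564/234628813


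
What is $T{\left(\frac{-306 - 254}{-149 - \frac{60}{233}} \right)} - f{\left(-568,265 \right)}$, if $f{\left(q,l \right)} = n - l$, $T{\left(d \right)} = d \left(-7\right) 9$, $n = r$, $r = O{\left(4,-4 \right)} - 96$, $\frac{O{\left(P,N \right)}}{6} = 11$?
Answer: $\frac{2038975}{34777} \approx 58.63$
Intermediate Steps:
$O{\left(P,N \right)} = 66$ ($O{\left(P,N \right)} = 6 \cdot 11 = 66$)
$r = -30$ ($r = 66 - 96 = -30$)
$n = -30$
$T{\left(d \right)} = - 63 d$ ($T{\left(d \right)} = - 7 d 9 = - 63 d$)
$f{\left(q,l \right)} = -30 - l$
$T{\left(\frac{-306 - 254}{-149 - \frac{60}{233}} \right)} - f{\left(-568,265 \right)} = - 63 \frac{-306 - 254}{-149 - \frac{60}{233}} - \left(-30 - 265\right) = - 63 \left(- \frac{560}{-149 - \frac{60}{233}}\right) - \left(-30 - 265\right) = - 63 \left(- \frac{560}{-149 - \frac{60}{233}}\right) - -295 = - 63 \left(- \frac{560}{- \frac{34777}{233}}\right) + 295 = - 63 \left(\left(-560\right) \left(- \frac{233}{34777}\right)\right) + 295 = \left(-63\right) \frac{130480}{34777} + 295 = - \frac{8220240}{34777} + 295 = \frac{2038975}{34777}$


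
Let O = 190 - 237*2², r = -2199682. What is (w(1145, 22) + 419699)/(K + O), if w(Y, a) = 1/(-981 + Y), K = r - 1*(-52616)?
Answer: -68830637/352243136 ≈ -0.19541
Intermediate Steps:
K = -2147066 (K = -2199682 - 1*(-52616) = -2199682 + 52616 = -2147066)
O = -758 (O = 190 - 237*4 = 190 - 948 = -758)
(w(1145, 22) + 419699)/(K + O) = (1/(-981 + 1145) + 419699)/(-2147066 - 758) = (1/164 + 419699)/(-2147824) = (1/164 + 419699)*(-1/2147824) = (68830637/164)*(-1/2147824) = -68830637/352243136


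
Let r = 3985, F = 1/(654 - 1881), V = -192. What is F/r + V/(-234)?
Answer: 52155667/63564735 ≈ 0.82051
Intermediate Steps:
F = -1/1227 (F = 1/(-1227) = -1/1227 ≈ -0.00081500)
F/r + V/(-234) = -1/1227/3985 - 192/(-234) = -1/1227*1/3985 - 192*(-1/234) = -1/4889595 + 32/39 = 52155667/63564735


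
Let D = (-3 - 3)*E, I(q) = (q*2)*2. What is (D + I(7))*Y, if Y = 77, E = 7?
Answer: -1078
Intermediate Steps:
I(q) = 4*q (I(q) = (2*q)*2 = 4*q)
D = -42 (D = (-3 - 3)*7 = -6*7 = -42)
(D + I(7))*Y = (-42 + 4*7)*77 = (-42 + 28)*77 = -14*77 = -1078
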